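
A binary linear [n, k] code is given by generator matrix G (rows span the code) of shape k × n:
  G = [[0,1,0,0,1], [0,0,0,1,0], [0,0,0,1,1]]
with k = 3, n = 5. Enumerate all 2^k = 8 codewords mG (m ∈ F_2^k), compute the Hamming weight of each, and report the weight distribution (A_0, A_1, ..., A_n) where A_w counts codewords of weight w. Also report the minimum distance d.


Weight distribution: A_0 = 1, A_1 = 3, A_2 = 3, A_3 = 1. Minimum distance d = 1.

Enumerate all 2^3 = 8 messages m ∈ F_2^3.
For each, compute codeword c = mG in F_2^5, then tally its weight.
  m = 000 → c = 00000, weight = 0.
  m = 100 → c = 01001, weight = 2.
  m = 010 → c = 00010, weight = 1.
  m = 110 → c = 01011, weight = 3.
  m = 001 → c = 00011, weight = 2.
  m = 101 → c = 01010, weight = 2.
  m = 011 → c = 00001, weight = 1.
  m = 111 → c = 01000, weight = 1.
Tally weights:
  weight 0: 1 codewords.
  weight 1: 3 codewords.
  weight 2: 3 codewords.
  weight 3: 1 codewords.
Minimum distance d = smallest w > 0 with A_w > 0 = 1.
Sanity: Σ A_w = 8 = 2^3 = 8 ✓.


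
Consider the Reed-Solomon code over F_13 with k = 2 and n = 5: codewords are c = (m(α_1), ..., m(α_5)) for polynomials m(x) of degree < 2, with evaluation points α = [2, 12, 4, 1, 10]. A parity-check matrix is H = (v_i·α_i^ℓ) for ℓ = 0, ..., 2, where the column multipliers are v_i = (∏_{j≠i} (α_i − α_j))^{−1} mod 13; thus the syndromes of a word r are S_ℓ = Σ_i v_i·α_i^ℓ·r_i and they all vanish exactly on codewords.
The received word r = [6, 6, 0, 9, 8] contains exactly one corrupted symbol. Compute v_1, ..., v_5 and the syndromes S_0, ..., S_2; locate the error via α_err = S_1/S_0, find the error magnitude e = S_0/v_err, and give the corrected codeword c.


S = (6, 7, 6), error at position 2, error magnitude e = 4, c = [6, 2, 0, 9, 8].

Step 1: column multipliers v_i = (∏_{j≠i}(α_i − α_j))^{−1} mod 13.
  i = 1 (α = 2): (2−12)(2−4)(2−1)(2−10) = (−10)·(−2)·1·(−8) = −160 ≡ 9, so v_1 = 9^{−1} = 3 (mod 13).
  i = 2 (α = 12): (12−2)(12−4)(12−1)(12−10) = 10·8·11·2 = 1760 ≡ 5, so v_2 = 5^{−1} = 8 (mod 13).
  i = 3 (α = 4): (4−2)(4−12)(4−1)(4−10) = 2·(−8)·3·(−6) = 288 ≡ 2, so v_3 = 2^{−1} = 7 (mod 13).
  i = 4 (α = 1): (1−2)(1−12)(1−4)(1−10) = (−1)·(−11)·(−3)·(−9) = 297 ≡ 11, so v_4 = 11^{−1} = 6 (mod 13).
  i = 5 (α = 10): (10−2)(10−12)(10−4)(10−1) = 8·(−2)·6·9 = −864 ≡ 7, so v_5 = 7^{−1} = 2 (mod 13).
  v = [3, 8, 7, 6, 2].
Step 2: syndromes of r = [6, 6, 0, 9, 8] (all sums mod 13).
  S_0 = Σ v_i r_i = 3·6 + 8·6 + 7·0 + 6·9 + 2·8 = 136 ≡ 6.
  S_1 = Σ v_i α_i r_i = 3·2·6 + 8·12·6 + 7·4·0 + 6·1·9 + 2·10·8 = 826 ≡ 7.
  α_i^2 mod 13 = [4, 1, 3, 1, 9].
  S_2 = Σ v_i α_i^2 r_i = 3·4·6 + 8·1·6 + 7·3·0 + 6·1·9 + 2·9·8 = 318 ≡ 6.
  S = (6, 7, 6) ≠ 0, so r is not a codeword (an error is present).
Step 3: locate the error. For a single error e at position i, S_ℓ = v_i·e·α_i^ℓ, so α_err = S_1/S_0.
  S_0^{−1} = 6^{−1} = 11 (mod 13), so α_err = 7·11 = 77 ≡ 12 = α_2. Error position i = 2.
  Consistency check: S_2/S_1 = 6·2 = 12 ≡ 12 = α_err ✓ (single-error assumption holds).
Step 4: error magnitude e = S_0/v_2 = S_0·∏_{j≠2}(α_2 − α_j) = 6·5 = 30 ≡ 4 (mod 13).
Step 5: correct position 2: c_2 = r_2 − e = 6 − 4 ≡ 2 (mod 13). Hence c = [6, 2, 0, 9, 8].
  Check: interpolating c through the α_i gives m(x) = 12 + 10·x (degree < 2) with m(α_i) = c_i for every i, so c is indeed a codeword.


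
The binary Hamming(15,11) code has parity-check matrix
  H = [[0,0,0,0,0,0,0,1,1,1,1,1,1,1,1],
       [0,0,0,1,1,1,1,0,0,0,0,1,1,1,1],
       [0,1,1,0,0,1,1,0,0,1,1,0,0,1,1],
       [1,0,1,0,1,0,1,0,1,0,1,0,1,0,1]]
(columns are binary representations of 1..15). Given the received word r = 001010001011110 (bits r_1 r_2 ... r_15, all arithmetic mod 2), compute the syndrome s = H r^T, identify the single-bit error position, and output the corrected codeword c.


s = (1, 0, 1, 1)^T, error position = 11, corrected codeword c = 001010001001110

Compute s = H r^T mod 2 one row at a time:
  s_1 = 0 + 1 + 0 + 1 + 1 + 1 + 1 + 0 = 5 ≡ 1 (mod 2).
  s_2 = 0 + 1 + 0 + 0 + 1 + 1 + 1 + 0 = 4 ≡ 0 (mod 2).
  s_3 = 0 + 1 + 0 + 0 + 0 + 1 + 1 + 0 = 3 ≡ 1 (mod 2).
  s_4 = 0 + 1 + 1 + 0 + 1 + 1 + 1 + 0 = 5 ≡ 1 (mod 2).
s = (1, 0, 1, 1)^T — this equals column 11 of H (binary 1011), so error is at position 11.
Correct: flip bit 11 of r = 001010001011110 to get c = 001010001001110.


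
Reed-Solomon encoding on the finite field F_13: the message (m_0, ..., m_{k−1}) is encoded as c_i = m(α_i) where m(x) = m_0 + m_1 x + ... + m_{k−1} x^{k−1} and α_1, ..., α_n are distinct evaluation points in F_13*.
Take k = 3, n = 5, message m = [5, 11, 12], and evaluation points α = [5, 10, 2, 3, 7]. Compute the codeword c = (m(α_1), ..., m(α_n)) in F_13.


c = [9, 2, 10, 3, 7]

Message polynomial: m(x) = 5 + 11·x + 12·x^2 (mod 13).
For each evaluation point α_i, compute m(α_i) mod 13:
  α_1 = 5: Horner steps 12 → 6 → 9, so m(5) = 9.
  α_2 = 10: Horner steps 12 → 1 → 2, so m(10) = 2.
  α_3 = 2: Horner steps 12 → 9 → 10, so m(2) = 10.
  α_4 = 3: Horner steps 12 → 8 → 3, so m(3) = 3.
  α_5 = 7: Horner steps 12 → 4 → 7, so m(7) = 7.
Codeword c = [9, 2, 10, 3, 7] ∈ F_13^5.


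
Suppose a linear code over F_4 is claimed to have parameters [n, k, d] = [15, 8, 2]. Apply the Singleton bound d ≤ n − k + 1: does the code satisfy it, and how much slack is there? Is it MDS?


Singleton RHS = n − k + 1 = 8, slack = 6, bound satisfied, not MDS.

Singleton bound: d ≤ n − k + 1.
Here n = 15, k = 8, so n − k + 1 = 8.
Given d = 2, check d ≤ 8: YES.
Slack = (n − k + 1) − d = 6.
The code is NOT MDS (slack = 6 > 0).
Description: the claimed parameters are [15, 8, 2]_4; such a code would be non-MDS.


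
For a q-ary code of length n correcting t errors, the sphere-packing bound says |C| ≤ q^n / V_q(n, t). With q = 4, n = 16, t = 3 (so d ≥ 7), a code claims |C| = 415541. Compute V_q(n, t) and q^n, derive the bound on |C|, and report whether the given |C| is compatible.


V_q(n, t) = 16249, q^n = 4294967296, Hamming bound = 264321, |C| = 415541 > bound (violated).

Step 1: Compute V_q(n, t) = Σ_{j=0}^3 C(n, j) (q−1)^j.
  j = 0: C(16,0)·(3)^0 = 1·1 = 1.
  j = 1: C(16,1)·(3)^1 = 16·3 = 48.
  j = 2: C(16,2)·(3)^2 = 120·9 = 1080.
  j = 3: C(16,3)·(3)^3 = 560·27 = 15120.
  V_q(n, t) = 1 + 48 + 1080 + 15120 = 16249.
Step 2: q^n = 4^16 = 4294967296.
Step 3: Hamming bound ⌊q^n / V_q(n,t)⌋ = ⌊4294967296/16249⌋ = 264321.
Step 4: Compare |C| = 415541 to 264321: violated.
The claimed |C| lies above the Hamming bound, so no 4-ary code of length 16 with d ≥ 7 can have 415541 codewords.


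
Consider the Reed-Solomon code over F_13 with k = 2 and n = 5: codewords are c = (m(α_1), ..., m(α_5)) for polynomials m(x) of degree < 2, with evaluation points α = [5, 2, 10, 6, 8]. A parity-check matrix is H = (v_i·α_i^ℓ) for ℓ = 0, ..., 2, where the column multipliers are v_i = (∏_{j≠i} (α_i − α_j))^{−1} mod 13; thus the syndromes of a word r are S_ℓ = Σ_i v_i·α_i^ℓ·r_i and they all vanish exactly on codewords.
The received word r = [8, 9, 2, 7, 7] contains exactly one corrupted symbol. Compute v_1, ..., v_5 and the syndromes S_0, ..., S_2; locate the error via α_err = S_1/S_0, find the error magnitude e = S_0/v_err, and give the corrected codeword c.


S = (10, 8, 9), error at position 4, error magnitude e = 8, c = [8, 9, 2, 12, 7].

Step 1: column multipliers v_i = (∏_{j≠i}(α_i − α_j))^{−1} mod 13.
  i = 1 (α = 5): (5−2)(5−10)(5−6)(5−8) = 3·(−5)·(−1)·(−3) = −45 ≡ 7, so v_1 = 7^{−1} = 2 (mod 13).
  i = 2 (α = 2): (2−5)(2−10)(2−6)(2−8) = (−3)·(−8)·(−4)·(−6) = 576 ≡ 4, so v_2 = 4^{−1} = 10 (mod 13).
  i = 3 (α = 10): (10−5)(10−2)(10−6)(10−8) = 5·8·4·2 = 320 ≡ 8, so v_3 = 8^{−1} = 5 (mod 13).
  i = 4 (α = 6): (6−5)(6−2)(6−10)(6−8) = 1·4·(−4)·(−2) = 32 ≡ 6, so v_4 = 6^{−1} = 11 (mod 13).
  i = 5 (α = 8): (8−5)(8−2)(8−10)(8−6) = 3·6·(−2)·2 = −72 ≡ 6, so v_5 = 6^{−1} = 11 (mod 13).
  v = [2, 10, 5, 11, 11].
Step 2: syndromes of r = [8, 9, 2, 7, 7] (all sums mod 13).
  S_0 = Σ v_i r_i = 2·8 + 10·9 + 5·2 + 11·7 + 11·7 = 270 ≡ 10.
  S_1 = Σ v_i α_i r_i = 2·5·8 + 10·2·9 + 5·10·2 + 11·6·7 + 11·8·7 = 1438 ≡ 8.
  α_i^2 mod 13 = [12, 4, 9, 10, 12].
  S_2 = Σ v_i α_i^2 r_i = 2·12·8 + 10·4·9 + 5·9·2 + 11·10·7 + 11·12·7 = 2336 ≡ 9.
  S = (10, 8, 9) ≠ 0, so r is not a codeword (an error is present).
Step 3: locate the error. For a single error e at position i, S_ℓ = v_i·e·α_i^ℓ, so α_err = S_1/S_0.
  S_0^{−1} = 10^{−1} = 4 (mod 13), so α_err = 8·4 = 32 ≡ 6 = α_4. Error position i = 4.
  Consistency check: S_2/S_1 = 9·5 = 45 ≡ 6 = α_err ✓ (single-error assumption holds).
Step 4: error magnitude e = S_0/v_4 = S_0·∏_{j≠4}(α_4 − α_j) = 10·6 = 60 ≡ 8 (mod 13).
Step 5: correct position 4: c_4 = r_4 − e = 7 − 8 ≡ 12 (mod 13). Hence c = [8, 9, 2, 12, 7].
  Check: interpolating c through the α_i gives m(x) = 1 + 4·x (degree < 2) with m(α_i) = c_i for every i, so c is indeed a codeword.


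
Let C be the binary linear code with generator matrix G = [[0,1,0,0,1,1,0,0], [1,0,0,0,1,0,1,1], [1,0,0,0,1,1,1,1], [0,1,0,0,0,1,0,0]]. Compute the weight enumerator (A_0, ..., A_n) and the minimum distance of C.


Weight distribution: A_0 = 1, A_1 = 3, A_2 = 3, A_3 = 2, A_4 = 3, A_5 = 3, A_6 = 1. Minimum distance d = 1.

Enumerate all 2^4 = 16 messages m ∈ F_2^4.
For each, compute codeword c = mG in F_2^8, then tally its weight.
  m = 0000 → c = 00000000, weight = 0.
  m = 1000 → c = 01001100, weight = 3.
  m = 0100 → c = 10001011, weight = 4.
  m = 1100 → c = 11000111, weight = 5.
  m = 0010 → c = 10001111, weight = 5.
  m = 1010 → c = 11000011, weight = 4.
  m = 0110 → c = 00000100, weight = 1.
  m = 1110 → c = 01001000, weight = 2.
  m = 0001 → c = 01000100, weight = 2.
  m = 1001 → c = 00001000, weight = 1.
  m = 0101 → c = 11001111, weight = 6.
  m = 1101 → c = 10000011, weight = 3.
  m = 0011 → c = 11001011, weight = 5.
  m = 1011 → c = 10000111, weight = 4.
  m = 0111 → c = 01000000, weight = 1.
  m = 1111 → c = 00001100, weight = 2.
Tally weights:
  weight 0: 1 codewords.
  weight 1: 3 codewords.
  weight 2: 3 codewords.
  weight 3: 2 codewords.
  weight 4: 3 codewords.
  weight 5: 3 codewords.
  weight 6: 1 codewords.
Minimum distance d = smallest w > 0 with A_w > 0 = 1.
Sanity: Σ A_w = 16 = 2^4 = 16 ✓.


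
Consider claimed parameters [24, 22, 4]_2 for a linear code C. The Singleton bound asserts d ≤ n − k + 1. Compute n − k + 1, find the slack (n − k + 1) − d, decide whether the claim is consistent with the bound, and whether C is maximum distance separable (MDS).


Singleton RHS = n − k + 1 = 3, slack = -1, bound violated (no such code; not MDS).

Singleton bound: d ≤ n − k + 1.
Here n = 24, k = 22, so n − k + 1 = 3.
Given d = 4, check d ≤ 3: NO.
Slack = (n − k + 1) − d = -1.
The slack is negative: d = 4 exceeds n − k + 1 = 3 by 1, so the Singleton bound is violated and no linear [24, 22, 4]_2 code can exist. In particular it is not MDS (MDS requires d = n − k + 1 exactly).
Description: the claimed parameters are [24, 22, 4]_2; such a code would be impossible (violates the Singleton bound).


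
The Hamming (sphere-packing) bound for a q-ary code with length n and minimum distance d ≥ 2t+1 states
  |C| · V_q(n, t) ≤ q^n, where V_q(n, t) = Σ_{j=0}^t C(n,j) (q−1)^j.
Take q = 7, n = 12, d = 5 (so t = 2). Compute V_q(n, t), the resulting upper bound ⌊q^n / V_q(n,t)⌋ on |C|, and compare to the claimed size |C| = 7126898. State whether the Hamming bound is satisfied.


V_q(n, t) = 2449, q^n = 13841287201, Hamming bound = 5651811, |C| = 7126898 > bound (violated).

Step 1: Compute V_q(n, t) = Σ_{j=0}^2 C(n, j) (q−1)^j.
  j = 0: C(12,0)·(6)^0 = 1·1 = 1.
  j = 1: C(12,1)·(6)^1 = 12·6 = 72.
  j = 2: C(12,2)·(6)^2 = 66·36 = 2376.
  V_q(n, t) = 1 + 72 + 2376 = 2449.
Step 2: q^n = 7^12 = 13841287201.
Step 3: Hamming bound ⌊q^n / V_q(n,t)⌋ = ⌊13841287201/2449⌋ = 5651811.
Step 4: Compare |C| = 7126898 to 5651811: violated.
The claimed |C| lies above the Hamming bound, so no 7-ary code of length 12 with d ≥ 5 can have 7126898 codewords.


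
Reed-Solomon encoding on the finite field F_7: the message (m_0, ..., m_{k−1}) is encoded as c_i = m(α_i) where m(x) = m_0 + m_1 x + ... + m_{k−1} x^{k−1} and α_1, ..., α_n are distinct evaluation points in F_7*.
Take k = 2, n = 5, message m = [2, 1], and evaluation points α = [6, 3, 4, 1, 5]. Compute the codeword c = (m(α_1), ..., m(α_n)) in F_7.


c = [1, 5, 6, 3, 0]

Message polynomial: m(x) = 2 + 1·x (mod 7).
For each evaluation point α_i, compute m(α_i) mod 7:
  α_1 = 6: Horner steps 1 → 1, so m(6) = 1.
  α_2 = 3: Horner steps 1 → 5, so m(3) = 5.
  α_3 = 4: Horner steps 1 → 6, so m(4) = 6.
  α_4 = 1: Horner steps 1 → 3, so m(1) = 3.
  α_5 = 5: Horner steps 1 → 0, so m(5) = 0.
Codeword c = [1, 5, 6, 3, 0] ∈ F_7^5.


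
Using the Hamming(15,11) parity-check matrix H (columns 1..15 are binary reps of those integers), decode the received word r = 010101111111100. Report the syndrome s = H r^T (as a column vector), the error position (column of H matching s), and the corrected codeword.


s = (0, 1, 1, 0)^T, error position = 6, corrected codeword c = 010100111111100

Compute s = H r^T mod 2 one row at a time:
  s_1 = 1 + 1 + 1 + 1 + 1 + 1 + 0 + 0 = 6 ≡ 0 (mod 2).
  s_2 = 1 + 0 + 1 + 1 + 1 + 1 + 0 + 0 = 5 ≡ 1 (mod 2).
  s_3 = 1 + 0 + 1 + 1 + 1 + 1 + 0 + 0 = 5 ≡ 1 (mod 2).
  s_4 = 0 + 0 + 0 + 1 + 1 + 1 + 1 + 0 = 4 ≡ 0 (mod 2).
s = (0, 1, 1, 0)^T — this equals column 6 of H (binary 0110), so error is at position 6.
Correct: flip bit 6 of r = 010101111111100 to get c = 010100111111100.


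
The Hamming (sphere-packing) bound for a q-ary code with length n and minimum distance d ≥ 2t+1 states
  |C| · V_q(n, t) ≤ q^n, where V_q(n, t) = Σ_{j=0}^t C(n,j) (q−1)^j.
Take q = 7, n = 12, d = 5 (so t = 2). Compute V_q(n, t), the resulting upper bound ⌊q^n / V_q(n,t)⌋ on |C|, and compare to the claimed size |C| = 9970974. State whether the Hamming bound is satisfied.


V_q(n, t) = 2449, q^n = 13841287201, Hamming bound = 5651811, |C| = 9970974 > bound (violated).

Step 1: Compute V_q(n, t) = Σ_{j=0}^2 C(n, j) (q−1)^j.
  j = 0: C(12,0)·(6)^0 = 1·1 = 1.
  j = 1: C(12,1)·(6)^1 = 12·6 = 72.
  j = 2: C(12,2)·(6)^2 = 66·36 = 2376.
  V_q(n, t) = 1 + 72 + 2376 = 2449.
Step 2: q^n = 7^12 = 13841287201.
Step 3: Hamming bound ⌊q^n / V_q(n,t)⌋ = ⌊13841287201/2449⌋ = 5651811.
Step 4: Compare |C| = 9970974 to 5651811: violated.
The claimed |C| lies above the Hamming bound, so no 7-ary code of length 12 with d ≥ 5 can have 9970974 codewords.


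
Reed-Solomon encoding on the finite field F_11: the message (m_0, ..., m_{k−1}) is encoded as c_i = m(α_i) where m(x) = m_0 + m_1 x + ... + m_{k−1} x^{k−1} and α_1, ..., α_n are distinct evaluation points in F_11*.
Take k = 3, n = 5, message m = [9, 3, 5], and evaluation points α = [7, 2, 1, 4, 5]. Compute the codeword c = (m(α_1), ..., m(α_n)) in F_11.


c = [0, 2, 6, 2, 6]

Message polynomial: m(x) = 9 + 3·x + 5·x^2 (mod 11).
For each evaluation point α_i, compute m(α_i) mod 11:
  α_1 = 7: Horner steps 5 → 5 → 0, so m(7) = 0.
  α_2 = 2: Horner steps 5 → 2 → 2, so m(2) = 2.
  α_3 = 1: Horner steps 5 → 8 → 6, so m(1) = 6.
  α_4 = 4: Horner steps 5 → 1 → 2, so m(4) = 2.
  α_5 = 5: Horner steps 5 → 6 → 6, so m(5) = 6.
Codeword c = [0, 2, 6, 2, 6] ∈ F_11^5.


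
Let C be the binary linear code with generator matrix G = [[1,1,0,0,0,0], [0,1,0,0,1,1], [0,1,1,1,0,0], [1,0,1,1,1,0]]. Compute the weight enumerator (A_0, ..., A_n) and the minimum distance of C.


Weight distribution: A_0 = 1, A_1 = 1, A_2 = 3, A_3 = 6, A_4 = 3, A_5 = 1, A_6 = 1. Minimum distance d = 1.

Enumerate all 2^4 = 16 messages m ∈ F_2^4.
For each, compute codeword c = mG in F_2^6, then tally its weight.
  m = 0000 → c = 000000, weight = 0.
  m = 1000 → c = 110000, weight = 2.
  m = 0100 → c = 010011, weight = 3.
  m = 1100 → c = 100011, weight = 3.
  m = 0010 → c = 011100, weight = 3.
  m = 1010 → c = 101100, weight = 3.
  m = 0110 → c = 001111, weight = 4.
  m = 1110 → c = 111111, weight = 6.
  m = 0001 → c = 101110, weight = 4.
  m = 1001 → c = 011110, weight = 4.
  m = 0101 → c = 111101, weight = 5.
  m = 1101 → c = 001101, weight = 3.
  m = 0011 → c = 110010, weight = 3.
  m = 1011 → c = 000010, weight = 1.
  m = 0111 → c = 100001, weight = 2.
  m = 1111 → c = 010001, weight = 2.
Tally weights:
  weight 0: 1 codewords.
  weight 1: 1 codewords.
  weight 2: 3 codewords.
  weight 3: 6 codewords.
  weight 4: 3 codewords.
  weight 5: 1 codewords.
  weight 6: 1 codewords.
Minimum distance d = smallest w > 0 with A_w > 0 = 1.
Sanity: Σ A_w = 16 = 2^4 = 16 ✓.


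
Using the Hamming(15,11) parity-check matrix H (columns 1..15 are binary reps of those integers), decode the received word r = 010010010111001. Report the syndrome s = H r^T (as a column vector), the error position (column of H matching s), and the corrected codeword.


s = (1, 1, 0, 1)^T, error position = 13, corrected codeword c = 010010010111101

Compute s = H r^T mod 2 one row at a time:
  s_1 = 1 + 0 + 1 + 1 + 1 + 0 + 0 + 1 = 5 ≡ 1 (mod 2).
  s_2 = 0 + 1 + 0 + 0 + 1 + 0 + 0 + 1 = 3 ≡ 1 (mod 2).
  s_3 = 1 + 0 + 0 + 0 + 1 + 1 + 0 + 1 = 4 ≡ 0 (mod 2).
  s_4 = 0 + 0 + 1 + 0 + 0 + 1 + 0 + 1 = 3 ≡ 1 (mod 2).
s = (1, 1, 0, 1)^T — this equals column 13 of H (binary 1101), so error is at position 13.
Correct: flip bit 13 of r = 010010010111001 to get c = 010010010111101.


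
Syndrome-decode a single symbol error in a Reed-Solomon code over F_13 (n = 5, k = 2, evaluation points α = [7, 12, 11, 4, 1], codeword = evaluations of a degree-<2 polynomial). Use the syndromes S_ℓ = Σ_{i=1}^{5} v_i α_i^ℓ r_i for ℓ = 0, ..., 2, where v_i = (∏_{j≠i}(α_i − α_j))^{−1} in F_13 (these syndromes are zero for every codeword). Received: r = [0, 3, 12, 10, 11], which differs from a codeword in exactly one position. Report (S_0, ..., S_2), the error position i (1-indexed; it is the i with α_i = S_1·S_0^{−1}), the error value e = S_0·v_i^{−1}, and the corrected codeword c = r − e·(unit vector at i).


S = (12, 6, 3), error at position 1, error magnitude e = 4, c = [9, 3, 12, 10, 11].

Step 1: column multipliers v_i = (∏_{j≠i}(α_i − α_j))^{−1} mod 13.
  i = 1 (α = 7): (7−12)(7−11)(7−4)(7−1) = (−5)·(−4)·3·6 = 360 ≡ 9, so v_1 = 9^{−1} = 3 (mod 13).
  i = 2 (α = 12): (12−7)(12−11)(12−4)(12−1) = 5·1·8·11 = 440 ≡ 11, so v_2 = 11^{−1} = 6 (mod 13).
  i = 3 (α = 11): (11−7)(11−12)(11−4)(11−1) = 4·(−1)·7·10 = −280 ≡ 6, so v_3 = 6^{−1} = 11 (mod 13).
  i = 4 (α = 4): (4−7)(4−12)(4−11)(4−1) = (−3)·(−8)·(−7)·3 = −504 ≡ 3, so v_4 = 3^{−1} = 9 (mod 13).
  i = 5 (α = 1): (1−7)(1−12)(1−11)(1−4) = (−6)·(−11)·(−10)·(−3) = 1980 ≡ 4, so v_5 = 4^{−1} = 10 (mod 13).
  v = [3, 6, 11, 9, 10].
Step 2: syndromes of r = [0, 3, 12, 10, 11] (all sums mod 13).
  S_0 = Σ v_i r_i = 3·0 + 6·3 + 11·12 + 9·10 + 10·11 = 350 ≡ 12.
  S_1 = Σ v_i α_i r_i = 3·7·0 + 6·12·3 + 11·11·12 + 9·4·10 + 10·1·11 = 2138 ≡ 6.
  α_i^2 mod 13 = [10, 1, 4, 3, 1].
  S_2 = Σ v_i α_i^2 r_i = 3·10·0 + 6·1·3 + 11·4·12 + 9·3·10 + 10·1·11 = 926 ≡ 3.
  S = (12, 6, 3) ≠ 0, so r is not a codeword (an error is present).
Step 3: locate the error. For a single error e at position i, S_ℓ = v_i·e·α_i^ℓ, so α_err = S_1/S_0.
  S_0^{−1} = 12^{−1} = 12 (mod 13), so α_err = 6·12 = 72 ≡ 7 = α_1. Error position i = 1.
  Consistency check: S_2/S_1 = 3·11 = 33 ≡ 7 = α_err ✓ (single-error assumption holds).
Step 4: error magnitude e = S_0/v_1 = S_0·∏_{j≠1}(α_1 − α_j) = 12·9 = 108 ≡ 4 (mod 13).
Step 5: correct position 1: c_1 = r_1 − e = 0 − 4 ≡ 9 (mod 13). Hence c = [9, 3, 12, 10, 11].
  Check: interpolating c through the α_i gives m(x) = 7 + 4·x (degree < 2) with m(α_i) = c_i for every i, so c is indeed a codeword.


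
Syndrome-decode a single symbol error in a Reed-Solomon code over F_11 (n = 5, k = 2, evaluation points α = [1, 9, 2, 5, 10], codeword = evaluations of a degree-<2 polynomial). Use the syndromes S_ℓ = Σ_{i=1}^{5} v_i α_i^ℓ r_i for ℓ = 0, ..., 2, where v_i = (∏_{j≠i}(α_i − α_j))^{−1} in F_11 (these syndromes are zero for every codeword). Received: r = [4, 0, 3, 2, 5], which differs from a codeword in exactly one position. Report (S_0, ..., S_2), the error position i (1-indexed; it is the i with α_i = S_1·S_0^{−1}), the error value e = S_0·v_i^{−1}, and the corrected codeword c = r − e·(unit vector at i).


S = (2, 4, 8), error at position 3, error magnitude e = 5, c = [4, 0, 9, 2, 5].

Step 1: column multipliers v_i = (∏_{j≠i}(α_i − α_j))^{−1} mod 11.
  i = 1 (α = 1): (1−9)(1−2)(1−5)(1−10) = (−8)·(−1)·(−4)·(−9) = 288 ≡ 2, so v_1 = 2^{−1} = 6 (mod 11).
  i = 2 (α = 9): (9−1)(9−2)(9−5)(9−10) = 8·7·4·(−1) = −224 ≡ 7, so v_2 = 7^{−1} = 8 (mod 11).
  i = 3 (α = 2): (2−1)(2−9)(2−5)(2−10) = 1·(−7)·(−3)·(−8) = −168 ≡ 8, so v_3 = 8^{−1} = 7 (mod 11).
  i = 4 (α = 5): (5−1)(5−9)(5−2)(5−10) = 4·(−4)·3·(−5) = 240 ≡ 9, so v_4 = 9^{−1} = 5 (mod 11).
  i = 5 (α = 10): (10−1)(10−9)(10−2)(10−5) = 9·1·8·5 = 360 ≡ 8, so v_5 = 8^{−1} = 7 (mod 11).
  v = [6, 8, 7, 5, 7].
Step 2: syndromes of r = [4, 0, 3, 2, 5] (all sums mod 11).
  S_0 = Σ v_i r_i = 6·4 + 8·0 + 7·3 + 5·2 + 7·5 = 90 ≡ 2.
  S_1 = Σ v_i α_i r_i = 6·1·4 + 8·9·0 + 7·2·3 + 5·5·2 + 7·10·5 = 466 ≡ 4.
  α_i^2 mod 11 = [1, 4, 4, 3, 1].
  S_2 = Σ v_i α_i^2 r_i = 6·1·4 + 8·4·0 + 7·4·3 + 5·3·2 + 7·1·5 = 173 ≡ 8.
  S = (2, 4, 8) ≠ 0, so r is not a codeword (an error is present).
Step 3: locate the error. For a single error e at position i, S_ℓ = v_i·e·α_i^ℓ, so α_err = S_1/S_0.
  S_0^{−1} = 2^{−1} = 6 (mod 11), so α_err = 4·6 = 24 ≡ 2 = α_3. Error position i = 3.
  Consistency check: S_2/S_1 = 8·3 = 24 ≡ 2 = α_err ✓ (single-error assumption holds).
Step 4: error magnitude e = S_0/v_3 = S_0·∏_{j≠3}(α_3 − α_j) = 2·8 = 16 ≡ 5 (mod 11).
Step 5: correct position 3: c_3 = r_3 − e = 3 − 5 ≡ 9 (mod 11). Hence c = [4, 0, 9, 2, 5].
  Check: interpolating c through the α_i gives m(x) = 10 + 5·x (degree < 2) with m(α_i) = c_i for every i, so c is indeed a codeword.


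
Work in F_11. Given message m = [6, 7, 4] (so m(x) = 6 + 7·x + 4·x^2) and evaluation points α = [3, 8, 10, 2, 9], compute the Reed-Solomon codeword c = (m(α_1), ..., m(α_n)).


c = [8, 10, 3, 3, 8]

Message polynomial: m(x) = 6 + 7·x + 4·x^2 (mod 11).
For each evaluation point α_i, compute m(α_i) mod 11:
  α_1 = 3: Horner steps 4 → 8 → 8, so m(3) = 8.
  α_2 = 8: Horner steps 4 → 6 → 10, so m(8) = 10.
  α_3 = 10: Horner steps 4 → 3 → 3, so m(10) = 3.
  α_4 = 2: Horner steps 4 → 4 → 3, so m(2) = 3.
  α_5 = 9: Horner steps 4 → 10 → 8, so m(9) = 8.
Codeword c = [8, 10, 3, 3, 8] ∈ F_11^5.


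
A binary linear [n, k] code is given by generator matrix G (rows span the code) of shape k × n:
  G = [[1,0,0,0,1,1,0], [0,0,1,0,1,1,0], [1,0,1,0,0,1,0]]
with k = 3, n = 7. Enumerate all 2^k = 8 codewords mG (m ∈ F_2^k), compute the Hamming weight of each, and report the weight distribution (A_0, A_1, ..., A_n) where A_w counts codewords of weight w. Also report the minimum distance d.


Weight distribution: A_0 = 1, A_1 = 1, A_2 = 3, A_3 = 3. Minimum distance d = 1.

Enumerate all 2^3 = 8 messages m ∈ F_2^3.
For each, compute codeword c = mG in F_2^7, then tally its weight.
  m = 000 → c = 0000000, weight = 0.
  m = 100 → c = 1000110, weight = 3.
  m = 010 → c = 0010110, weight = 3.
  m = 110 → c = 1010000, weight = 2.
  m = 001 → c = 1010010, weight = 3.
  m = 101 → c = 0010100, weight = 2.
  m = 011 → c = 1000100, weight = 2.
  m = 111 → c = 0000010, weight = 1.
Tally weights:
  weight 0: 1 codewords.
  weight 1: 1 codewords.
  weight 2: 3 codewords.
  weight 3: 3 codewords.
Minimum distance d = smallest w > 0 with A_w > 0 = 1.
Sanity: Σ A_w = 8 = 2^3 = 8 ✓.


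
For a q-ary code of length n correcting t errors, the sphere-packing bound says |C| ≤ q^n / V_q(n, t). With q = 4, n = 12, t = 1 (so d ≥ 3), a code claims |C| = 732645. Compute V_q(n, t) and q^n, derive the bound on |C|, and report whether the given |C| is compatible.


V_q(n, t) = 37, q^n = 16777216, Hamming bound = 453438, |C| = 732645 > bound (violated).

Step 1: Compute V_q(n, t) = Σ_{j=0}^1 C(n, j) (q−1)^j.
  j = 0: C(12,0)·(3)^0 = 1·1 = 1.
  j = 1: C(12,1)·(3)^1 = 12·3 = 36.
  V_q(n, t) = 1 + 36 = 37.
Step 2: q^n = 4^12 = 16777216.
Step 3: Hamming bound ⌊q^n / V_q(n,t)⌋ = ⌊16777216/37⌋ = 453438.
Step 4: Compare |C| = 732645 to 453438: violated.
The claimed |C| lies above the Hamming bound, so no 4-ary code of length 12 with d ≥ 3 can have 732645 codewords.


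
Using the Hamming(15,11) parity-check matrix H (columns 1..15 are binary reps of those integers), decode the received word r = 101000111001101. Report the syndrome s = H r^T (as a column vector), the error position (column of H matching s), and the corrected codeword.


s = (1, 0, 1, 0)^T, error position = 10, corrected codeword c = 101000111101101

Compute s = H r^T mod 2 one row at a time:
  s_1 = 1 + 1 + 0 + 0 + 1 + 1 + 0 + 1 = 5 ≡ 1 (mod 2).
  s_2 = 0 + 0 + 0 + 1 + 1 + 1 + 0 + 1 = 4 ≡ 0 (mod 2).
  s_3 = 0 + 1 + 0 + 1 + 0 + 0 + 0 + 1 = 3 ≡ 1 (mod 2).
  s_4 = 1 + 1 + 0 + 1 + 1 + 0 + 1 + 1 = 6 ≡ 0 (mod 2).
s = (1, 0, 1, 0)^T — this equals column 10 of H (binary 1010), so error is at position 10.
Correct: flip bit 10 of r = 101000111001101 to get c = 101000111101101.


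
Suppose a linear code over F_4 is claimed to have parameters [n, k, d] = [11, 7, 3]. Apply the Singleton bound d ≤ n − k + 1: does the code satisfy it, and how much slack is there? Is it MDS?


Singleton RHS = n − k + 1 = 5, slack = 2, bound satisfied, not MDS.

Singleton bound: d ≤ n − k + 1.
Here n = 11, k = 7, so n − k + 1 = 5.
Given d = 3, check d ≤ 5: YES.
Slack = (n − k + 1) − d = 2.
The code is NOT MDS (slack = 2 > 0).
Description: the claimed parameters are [11, 7, 3]_4; such a code would be non-MDS.


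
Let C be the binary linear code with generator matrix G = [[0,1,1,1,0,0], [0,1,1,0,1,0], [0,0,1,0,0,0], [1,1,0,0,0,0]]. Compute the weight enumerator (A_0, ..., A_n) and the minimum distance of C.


Weight distribution: A_0 = 1, A_1 = 1, A_2 = 6, A_3 = 6, A_4 = 1, A_5 = 1. Minimum distance d = 1.

Enumerate all 2^4 = 16 messages m ∈ F_2^4.
For each, compute codeword c = mG in F_2^6, then tally its weight.
  m = 0000 → c = 000000, weight = 0.
  m = 1000 → c = 011100, weight = 3.
  m = 0100 → c = 011010, weight = 3.
  m = 1100 → c = 000110, weight = 2.
  m = 0010 → c = 001000, weight = 1.
  m = 1010 → c = 010100, weight = 2.
  m = 0110 → c = 010010, weight = 2.
  m = 1110 → c = 001110, weight = 3.
  m = 0001 → c = 110000, weight = 2.
  m = 1001 → c = 101100, weight = 3.
  m = 0101 → c = 101010, weight = 3.
  m = 1101 → c = 110110, weight = 4.
  m = 0011 → c = 111000, weight = 3.
  m = 1011 → c = 100100, weight = 2.
  m = 0111 → c = 100010, weight = 2.
  m = 1111 → c = 111110, weight = 5.
Tally weights:
  weight 0: 1 codewords.
  weight 1: 1 codewords.
  weight 2: 6 codewords.
  weight 3: 6 codewords.
  weight 4: 1 codewords.
  weight 5: 1 codewords.
Minimum distance d = smallest w > 0 with A_w > 0 = 1.
Sanity: Σ A_w = 16 = 2^4 = 16 ✓.


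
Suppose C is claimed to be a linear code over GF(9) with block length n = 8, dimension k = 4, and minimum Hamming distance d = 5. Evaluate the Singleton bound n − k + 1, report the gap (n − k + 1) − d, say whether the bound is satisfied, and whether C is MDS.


Singleton RHS = n − k + 1 = 5, slack = 0, bound satisfied, MDS.

Singleton bound: d ≤ n − k + 1.
Here n = 8, k = 4, so n − k + 1 = 5.
Given d = 5, check d ≤ 5: YES.
Slack = (n − k + 1) − d = 0.
The code is MDS (slack = 0).
Description: the claimed parameters are [8, 4, 5]_9; such a code would be MDS (meets Singleton bound).


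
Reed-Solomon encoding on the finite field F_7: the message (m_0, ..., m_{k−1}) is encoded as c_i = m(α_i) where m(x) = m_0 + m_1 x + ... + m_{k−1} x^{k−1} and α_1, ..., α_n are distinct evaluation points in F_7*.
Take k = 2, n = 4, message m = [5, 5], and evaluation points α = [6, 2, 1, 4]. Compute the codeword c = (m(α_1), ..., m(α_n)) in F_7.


c = [0, 1, 3, 4]

Message polynomial: m(x) = 5 + 5·x (mod 7).
For each evaluation point α_i, compute m(α_i) mod 7:
  α_1 = 6: Horner steps 5 → 0, so m(6) = 0.
  α_2 = 2: Horner steps 5 → 1, so m(2) = 1.
  α_3 = 1: Horner steps 5 → 3, so m(1) = 3.
  α_4 = 4: Horner steps 5 → 4, so m(4) = 4.
Codeword c = [0, 1, 3, 4] ∈ F_7^4.


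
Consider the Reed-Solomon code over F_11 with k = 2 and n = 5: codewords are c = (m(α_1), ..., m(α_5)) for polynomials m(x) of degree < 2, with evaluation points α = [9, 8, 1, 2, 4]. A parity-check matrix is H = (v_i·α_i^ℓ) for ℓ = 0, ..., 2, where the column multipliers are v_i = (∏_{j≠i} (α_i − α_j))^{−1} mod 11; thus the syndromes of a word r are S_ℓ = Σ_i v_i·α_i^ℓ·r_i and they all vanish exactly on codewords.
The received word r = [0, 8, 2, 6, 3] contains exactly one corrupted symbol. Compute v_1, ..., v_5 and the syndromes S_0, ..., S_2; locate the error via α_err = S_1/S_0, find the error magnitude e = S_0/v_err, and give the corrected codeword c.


S = (2, 7, 8), error at position 1, error magnitude e = 10, c = [1, 8, 2, 6, 3].

Step 1: column multipliers v_i = (∏_{j≠i}(α_i − α_j))^{−1} mod 11.
  i = 1 (α = 9): (9−8)(9−1)(9−2)(9−4) = 1·8·7·5 = 280 ≡ 5, so v_1 = 5^{−1} = 9 (mod 11).
  i = 2 (α = 8): (8−9)(8−1)(8−2)(8−4) = (−1)·7·6·4 = −168 ≡ 8, so v_2 = 8^{−1} = 7 (mod 11).
  i = 3 (α = 1): (1−9)(1−8)(1−2)(1−4) = (−8)·(−7)·(−1)·(−3) = 168 ≡ 3, so v_3 = 3^{−1} = 4 (mod 11).
  i = 4 (α = 2): (2−9)(2−8)(2−1)(2−4) = (−7)·(−6)·1·(−2) = −84 ≡ 4, so v_4 = 4^{−1} = 3 (mod 11).
  i = 5 (α = 4): (4−9)(4−8)(4−1)(4−2) = (−5)·(−4)·3·2 = 120 ≡ 10, so v_5 = 10^{−1} = 10 (mod 11).
  v = [9, 7, 4, 3, 10].
Step 2: syndromes of r = [0, 8, 2, 6, 3] (all sums mod 11).
  S_0 = Σ v_i r_i = 9·0 + 7·8 + 4·2 + 3·6 + 10·3 = 112 ≡ 2.
  S_1 = Σ v_i α_i r_i = 9·9·0 + 7·8·8 + 4·1·2 + 3·2·6 + 10·4·3 = 612 ≡ 7.
  α_i^2 mod 11 = [4, 9, 1, 4, 5].
  S_2 = Σ v_i α_i^2 r_i = 9·4·0 + 7·9·8 + 4·1·2 + 3·4·6 + 10·5·3 = 734 ≡ 8.
  S = (2, 7, 8) ≠ 0, so r is not a codeword (an error is present).
Step 3: locate the error. For a single error e at position i, S_ℓ = v_i·e·α_i^ℓ, so α_err = S_1/S_0.
  S_0^{−1} = 2^{−1} = 6 (mod 11), so α_err = 7·6 = 42 ≡ 9 = α_1. Error position i = 1.
  Consistency check: S_2/S_1 = 8·8 = 64 ≡ 9 = α_err ✓ (single-error assumption holds).
Step 4: error magnitude e = S_0/v_1 = S_0·∏_{j≠1}(α_1 − α_j) = 2·5 = 10 ≡ 10 (mod 11).
Step 5: correct position 1: c_1 = r_1 − e = 0 − 10 ≡ 1 (mod 11). Hence c = [1, 8, 2, 6, 3].
  Check: interpolating c through the α_i gives m(x) = 9 + 4·x (degree < 2) with m(α_i) = c_i for every i, so c is indeed a codeword.


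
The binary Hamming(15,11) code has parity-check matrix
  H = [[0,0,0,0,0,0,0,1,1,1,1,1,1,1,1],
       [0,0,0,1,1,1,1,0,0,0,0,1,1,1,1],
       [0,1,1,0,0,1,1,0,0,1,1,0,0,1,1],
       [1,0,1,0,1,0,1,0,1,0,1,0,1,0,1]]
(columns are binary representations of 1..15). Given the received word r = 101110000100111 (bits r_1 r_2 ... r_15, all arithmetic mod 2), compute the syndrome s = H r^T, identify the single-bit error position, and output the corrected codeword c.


s = (0, 1, 0, 1)^T, error position = 5, corrected codeword c = 101100000100111

Compute s = H r^T mod 2 one row at a time:
  s_1 = 0 + 0 + 1 + 0 + 0 + 1 + 1 + 1 = 4 ≡ 0 (mod 2).
  s_2 = 1 + 1 + 0 + 0 + 0 + 1 + 1 + 1 = 5 ≡ 1 (mod 2).
  s_3 = 0 + 1 + 0 + 0 + 1 + 0 + 1 + 1 = 4 ≡ 0 (mod 2).
  s_4 = 1 + 1 + 1 + 0 + 0 + 0 + 1 + 1 = 5 ≡ 1 (mod 2).
s = (0, 1, 0, 1)^T — this equals column 5 of H (binary 0101), so error is at position 5.
Correct: flip bit 5 of r = 101110000100111 to get c = 101100000100111.


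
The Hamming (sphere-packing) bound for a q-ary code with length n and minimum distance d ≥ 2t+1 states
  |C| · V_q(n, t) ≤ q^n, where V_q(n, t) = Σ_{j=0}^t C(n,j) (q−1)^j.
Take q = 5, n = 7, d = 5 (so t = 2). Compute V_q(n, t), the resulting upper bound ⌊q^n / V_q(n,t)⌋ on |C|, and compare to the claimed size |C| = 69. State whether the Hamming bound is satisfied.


V_q(n, t) = 365, q^n = 78125, Hamming bound = 214, |C| = 69 ≤ bound (satisfied).

Step 1: Compute V_q(n, t) = Σ_{j=0}^2 C(n, j) (q−1)^j.
  j = 0: C(7,0)·(4)^0 = 1·1 = 1.
  j = 1: C(7,1)·(4)^1 = 7·4 = 28.
  j = 2: C(7,2)·(4)^2 = 21·16 = 336.
  V_q(n, t) = 1 + 28 + 336 = 365.
Step 2: q^n = 5^7 = 78125.
Step 3: Hamming bound ⌊q^n / V_q(n,t)⌋ = ⌊78125/365⌋ = 214.
Step 4: Compare |C| = 69 to 214: satisfied.
The claimed |C| lies below the Hamming bound.


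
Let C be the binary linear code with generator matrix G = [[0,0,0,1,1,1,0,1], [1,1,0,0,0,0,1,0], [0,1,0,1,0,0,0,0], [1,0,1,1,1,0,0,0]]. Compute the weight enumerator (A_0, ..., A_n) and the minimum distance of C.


Weight distribution: A_0 = 1, A_2 = 1, A_3 = 3, A_4 = 5, A_5 = 4, A_6 = 1, A_7 = 1. Minimum distance d = 2.

Enumerate all 2^4 = 16 messages m ∈ F_2^4.
For each, compute codeword c = mG in F_2^8, then tally its weight.
  m = 0000 → c = 00000000, weight = 0.
  m = 1000 → c = 00011101, weight = 4.
  m = 0100 → c = 11000010, weight = 3.
  m = 1100 → c = 11011111, weight = 7.
  m = 0010 → c = 01010000, weight = 2.
  m = 1010 → c = 01001101, weight = 4.
  m = 0110 → c = 10010010, weight = 3.
  m = 1110 → c = 10001111, weight = 5.
  m = 0001 → c = 10111000, weight = 4.
  m = 1001 → c = 10100101, weight = 4.
  m = 0101 → c = 01111010, weight = 5.
  m = 1101 → c = 01100111, weight = 5.
  m = 0011 → c = 11101000, weight = 4.
  m = 1011 → c = 11110101, weight = 6.
  m = 0111 → c = 00101010, weight = 3.
  m = 1111 → c = 00110111, weight = 5.
Tally weights:
  weight 0: 1 codewords.
  weight 2: 1 codewords.
  weight 3: 3 codewords.
  weight 4: 5 codewords.
  weight 5: 4 codewords.
  weight 6: 1 codewords.
  weight 7: 1 codewords.
Minimum distance d = smallest w > 0 with A_w > 0 = 2.
Sanity: Σ A_w = 16 = 2^4 = 16 ✓.


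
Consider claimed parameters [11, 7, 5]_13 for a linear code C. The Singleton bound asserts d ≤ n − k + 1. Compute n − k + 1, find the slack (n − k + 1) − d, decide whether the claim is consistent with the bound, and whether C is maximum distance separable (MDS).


Singleton RHS = n − k + 1 = 5, slack = 0, bound satisfied, MDS.

Singleton bound: d ≤ n − k + 1.
Here n = 11, k = 7, so n − k + 1 = 5.
Given d = 5, check d ≤ 5: YES.
Slack = (n − k + 1) − d = 0.
The code is MDS (slack = 0).
Description: the claimed parameters are [11, 7, 5]_13; such a code would be MDS (meets Singleton bound).


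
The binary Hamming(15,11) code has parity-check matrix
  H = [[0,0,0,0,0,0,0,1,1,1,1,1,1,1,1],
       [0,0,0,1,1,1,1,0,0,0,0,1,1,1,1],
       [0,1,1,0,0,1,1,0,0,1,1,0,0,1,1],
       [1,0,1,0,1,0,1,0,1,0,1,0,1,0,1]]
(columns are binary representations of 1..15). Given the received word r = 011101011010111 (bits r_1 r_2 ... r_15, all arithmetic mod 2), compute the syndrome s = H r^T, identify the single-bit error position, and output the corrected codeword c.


s = (0, 1, 0, 1)^T, error position = 5, corrected codeword c = 011111011010111

Compute s = H r^T mod 2 one row at a time:
  s_1 = 1 + 1 + 0 + 1 + 0 + 1 + 1 + 1 = 6 ≡ 0 (mod 2).
  s_2 = 1 + 0 + 1 + 0 + 0 + 1 + 1 + 1 = 5 ≡ 1 (mod 2).
  s_3 = 1 + 1 + 1 + 0 + 0 + 1 + 1 + 1 = 6 ≡ 0 (mod 2).
  s_4 = 0 + 1 + 0 + 0 + 1 + 1 + 1 + 1 = 5 ≡ 1 (mod 2).
s = (0, 1, 0, 1)^T — this equals column 5 of H (binary 0101), so error is at position 5.
Correct: flip bit 5 of r = 011101011010111 to get c = 011111011010111.


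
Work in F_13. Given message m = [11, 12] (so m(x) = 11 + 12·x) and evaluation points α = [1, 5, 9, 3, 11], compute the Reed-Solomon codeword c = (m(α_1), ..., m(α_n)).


c = [10, 6, 2, 8, 0]

Message polynomial: m(x) = 11 + 12·x (mod 13).
For each evaluation point α_i, compute m(α_i) mod 13:
  α_1 = 1: Horner steps 12 → 10, so m(1) = 10.
  α_2 = 5: Horner steps 12 → 6, so m(5) = 6.
  α_3 = 9: Horner steps 12 → 2, so m(9) = 2.
  α_4 = 3: Horner steps 12 → 8, so m(3) = 8.
  α_5 = 11: Horner steps 12 → 0, so m(11) = 0.
Codeword c = [10, 6, 2, 8, 0] ∈ F_13^5.


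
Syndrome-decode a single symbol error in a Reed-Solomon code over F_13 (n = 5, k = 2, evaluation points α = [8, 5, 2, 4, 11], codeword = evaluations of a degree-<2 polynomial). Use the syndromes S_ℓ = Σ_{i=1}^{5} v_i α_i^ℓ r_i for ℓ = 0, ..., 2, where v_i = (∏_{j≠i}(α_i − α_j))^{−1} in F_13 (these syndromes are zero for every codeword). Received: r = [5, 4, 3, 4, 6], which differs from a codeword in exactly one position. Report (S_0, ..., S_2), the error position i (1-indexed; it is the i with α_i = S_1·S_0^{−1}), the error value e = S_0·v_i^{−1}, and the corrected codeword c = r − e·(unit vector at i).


S = (1, 4, 3), error at position 4, error magnitude e = 9, c = [5, 4, 3, 8, 6].

Step 1: column multipliers v_i = (∏_{j≠i}(α_i − α_j))^{−1} mod 13.
  i = 1 (α = 8): (8−5)(8−2)(8−4)(8−11) = 3·6·4·(−3) = −216 ≡ 5, so v_1 = 5^{−1} = 8 (mod 13).
  i = 2 (α = 5): (5−8)(5−2)(5−4)(5−11) = (−3)·3·1·(−6) = 54 ≡ 2, so v_2 = 2^{−1} = 7 (mod 13).
  i = 3 (α = 2): (2−8)(2−5)(2−4)(2−11) = (−6)·(−3)·(−2)·(−9) = 324 ≡ 12, so v_3 = 12^{−1} = 12 (mod 13).
  i = 4 (α = 4): (4−8)(4−5)(4−2)(4−11) = (−4)·(−1)·2·(−7) = −56 ≡ 9, so v_4 = 9^{−1} = 3 (mod 13).
  i = 5 (α = 11): (11−8)(11−5)(11−2)(11−4) = 3·6·9·7 = 1134 ≡ 3, so v_5 = 3^{−1} = 9 (mod 13).
  v = [8, 7, 12, 3, 9].
Step 2: syndromes of r = [5, 4, 3, 4, 6] (all sums mod 13).
  S_0 = Σ v_i r_i = 8·5 + 7·4 + 12·3 + 3·4 + 9·6 = 170 ≡ 1.
  S_1 = Σ v_i α_i r_i = 8·8·5 + 7·5·4 + 12·2·3 + 3·4·4 + 9·11·6 = 1174 ≡ 4.
  α_i^2 mod 13 = [12, 12, 4, 3, 4].
  S_2 = Σ v_i α_i^2 r_i = 8·12·5 + 7·12·4 + 12·4·3 + 3·3·4 + 9·4·6 = 1212 ≡ 3.
  S = (1, 4, 3) ≠ 0, so r is not a codeword (an error is present).
Step 3: locate the error. For a single error e at position i, S_ℓ = v_i·e·α_i^ℓ, so α_err = S_1/S_0.
  S_0^{−1} = 1^{−1} = 1 (mod 13), so α_err = 4·1 = 4 ≡ 4 = α_4. Error position i = 4.
  Consistency check: S_2/S_1 = 3·10 = 30 ≡ 4 = α_err ✓ (single-error assumption holds).
Step 4: error magnitude e = S_0/v_4 = S_0·∏_{j≠4}(α_4 − α_j) = 1·9 = 9 ≡ 9 (mod 13).
Step 5: correct position 4: c_4 = r_4 − e = 4 − 9 ≡ 8 (mod 13). Hence c = [5, 4, 3, 8, 6].
  Check: interpolating c through the α_i gives m(x) = 11 + 9·x (degree < 2) with m(α_i) = c_i for every i, so c is indeed a codeword.


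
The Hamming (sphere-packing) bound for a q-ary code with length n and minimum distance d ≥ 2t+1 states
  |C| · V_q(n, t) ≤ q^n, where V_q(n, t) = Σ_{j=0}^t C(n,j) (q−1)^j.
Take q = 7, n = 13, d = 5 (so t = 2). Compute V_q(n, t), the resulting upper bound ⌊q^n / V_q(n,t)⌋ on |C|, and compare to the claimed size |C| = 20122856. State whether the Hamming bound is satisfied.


V_q(n, t) = 2887, q^n = 96889010407, Hamming bound = 33560446, |C| = 20122856 ≤ bound (satisfied).

Step 1: Compute V_q(n, t) = Σ_{j=0}^2 C(n, j) (q−1)^j.
  j = 0: C(13,0)·(6)^0 = 1·1 = 1.
  j = 1: C(13,1)·(6)^1 = 13·6 = 78.
  j = 2: C(13,2)·(6)^2 = 78·36 = 2808.
  V_q(n, t) = 1 + 78 + 2808 = 2887.
Step 2: q^n = 7^13 = 96889010407.
Step 3: Hamming bound ⌊q^n / V_q(n,t)⌋ = ⌊96889010407/2887⌋ = 33560446.
Step 4: Compare |C| = 20122856 to 33560446: satisfied.
The claimed |C| lies below the Hamming bound.
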